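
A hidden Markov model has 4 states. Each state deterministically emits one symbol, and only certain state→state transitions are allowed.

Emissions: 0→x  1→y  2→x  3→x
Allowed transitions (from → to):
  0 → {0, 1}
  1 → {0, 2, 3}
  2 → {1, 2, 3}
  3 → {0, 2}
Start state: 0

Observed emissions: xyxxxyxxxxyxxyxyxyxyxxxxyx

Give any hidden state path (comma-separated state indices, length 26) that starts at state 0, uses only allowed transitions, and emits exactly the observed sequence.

  [0] x  {0,2,3}  => 0  start
  [1] y  {1}  => 1  0->1 ok
  [2] x  {0,2,3}  => 2  1->2 ok
  [3] x  {0,2,3}  => 3  2->3 ok
  [4] x  {0,2,3}  => 0  3->0 ok
  [5] y  {1}  => 1  0->1 ok
  [6] x  {0,2,3}  => 3  1->3 ok
  [7] x  {0,2,3}  => 0  3->0 ok
  [8] x  {0,2,3}  => 0  0->0 ok
  [9] x  {0,2,3}  => 0  0->0 ok
  [10] y  {1}  => 1  0->1 ok
  [11] x  {0,2,3}  => 3  1->3 ok
  [12] x  {0,2,3}  => 2  3->2 ok
  [13] y  {1}  => 1  2->1 ok
  [14] x  {0,2,3}  => 0  1->0 ok
  [15] y  {1}  => 1  0->1 ok
  [16] x  {0,2,3}  => 2  1->2 ok
  [17] y  {1}  => 1  2->1 ok
  [18] x  {0,2,3}  => 2  1->2 ok
  [19] y  {1}  => 1  2->1 ok
  [20] x  {0,2,3}  => 3  1->3 ok
  [21] x  {0,2,3}  => 0  3->0 ok
  [22] x  {0,2,3}  => 0  0->0 ok
  [23] x  {0,2,3}  => 0  0->0 ok
  [24] y  {1}  => 1  0->1 ok
  [25] x  {0,2,3}  => 2  1->2 ok

0,1,2,3,0,1,3,0,0,0,1,3,2,1,0,1,2,1,2,1,3,0,0,0,1,2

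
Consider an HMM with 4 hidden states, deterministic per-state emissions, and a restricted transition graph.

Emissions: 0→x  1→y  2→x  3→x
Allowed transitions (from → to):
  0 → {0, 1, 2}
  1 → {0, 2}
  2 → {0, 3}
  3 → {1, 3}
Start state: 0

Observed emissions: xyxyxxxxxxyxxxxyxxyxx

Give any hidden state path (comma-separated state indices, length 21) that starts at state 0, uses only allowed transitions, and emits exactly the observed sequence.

0,1,0,1,2,3,3,3,3,3,1,2,3,3,3,1,2,3,1,2,3

  pos 0: x in {0,2,3}, choose 0; start
  pos 1: y in {1}, choose 1; 0->1 ok
  pos 2: x in {0,2,3}, choose 0; 1->0 ok
  pos 3: y in {1}, choose 1; 0->1 ok
  pos 4: x in {0,2,3}, choose 2; 1->2 ok
  pos 5: x in {0,2,3}, choose 3; 2->3 ok
  pos 6: x in {0,2,3}, choose 3; 3->3 ok
  pos 7: x in {0,2,3}, choose 3; 3->3 ok
  pos 8: x in {0,2,3}, choose 3; 3->3 ok
  pos 9: x in {0,2,3}, choose 3; 3->3 ok
  pos 10: y in {1}, choose 1; 3->1 ok
  pos 11: x in {0,2,3}, choose 2; 1->2 ok
  pos 12: x in {0,2,3}, choose 3; 2->3 ok
  pos 13: x in {0,2,3}, choose 3; 3->3 ok
  pos 14: x in {0,2,3}, choose 3; 3->3 ok
  pos 15: y in {1}, choose 1; 3->1 ok
  pos 16: x in {0,2,3}, choose 2; 1->2 ok
  pos 17: x in {0,2,3}, choose 3; 2->3 ok
  pos 18: y in {1}, choose 1; 3->1 ok
  pos 19: x in {0,2,3}, choose 2; 1->2 ok
  pos 20: x in {0,2,3}, choose 3; 2->3 ok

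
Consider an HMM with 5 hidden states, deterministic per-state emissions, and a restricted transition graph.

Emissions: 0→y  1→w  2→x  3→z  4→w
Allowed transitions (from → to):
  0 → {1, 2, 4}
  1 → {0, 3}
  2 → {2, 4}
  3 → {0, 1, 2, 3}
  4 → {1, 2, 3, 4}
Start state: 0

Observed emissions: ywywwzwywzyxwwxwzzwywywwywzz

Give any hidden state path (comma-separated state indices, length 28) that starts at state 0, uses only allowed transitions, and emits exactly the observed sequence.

  0: obs=y cand={0} pick 0 [start]
  1: obs=w cand={1,4} pick 1 [0->1 ok]
  2: obs=y cand={0} pick 0 [1->0 ok]
  3: obs=w cand={1,4} pick 4 [0->4 ok]
  4: obs=w cand={1,4} pick 1 [4->1 ok]
  5: obs=z cand={3} pick 3 [1->3 ok]
  6: obs=w cand={1,4} pick 1 [3->1 ok]
  7: obs=y cand={0} pick 0 [1->0 ok]
  8: obs=w cand={1,4} pick 1 [0->1 ok]
  9: obs=z cand={3} pick 3 [1->3 ok]
  10: obs=y cand={0} pick 0 [3->0 ok]
  11: obs=x cand={2} pick 2 [0->2 ok]
  12: obs=w cand={1,4} pick 4 [2->4 ok]
  13: obs=w cand={1,4} pick 4 [4->4 ok]
  14: obs=x cand={2} pick 2 [4->2 ok]
  15: obs=w cand={1,4} pick 4 [2->4 ok]
  16: obs=z cand={3} pick 3 [4->3 ok]
  17: obs=z cand={3} pick 3 [3->3 ok]
  18: obs=w cand={1,4} pick 1 [3->1 ok]
  19: obs=y cand={0} pick 0 [1->0 ok]
  20: obs=w cand={1,4} pick 1 [0->1 ok]
  21: obs=y cand={0} pick 0 [1->0 ok]
  22: obs=w cand={1,4} pick 4 [0->4 ok]
  23: obs=w cand={1,4} pick 1 [4->1 ok]
  24: obs=y cand={0} pick 0 [1->0 ok]
  25: obs=w cand={1,4} pick 1 [0->1 ok]
  26: obs=z cand={3} pick 3 [1->3 ok]
  27: obs=z cand={3} pick 3 [3->3 ok]

0,1,0,4,1,3,1,0,1,3,0,2,4,4,2,4,3,3,1,0,1,0,4,1,0,1,3,3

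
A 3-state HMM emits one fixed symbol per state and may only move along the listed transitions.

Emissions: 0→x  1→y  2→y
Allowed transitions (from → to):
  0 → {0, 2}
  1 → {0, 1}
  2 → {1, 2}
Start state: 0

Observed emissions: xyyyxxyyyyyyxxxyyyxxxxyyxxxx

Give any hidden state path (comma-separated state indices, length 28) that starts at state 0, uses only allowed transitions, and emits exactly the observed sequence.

  [0] x  {0}  => 0  start
  [1] y  {1,2}  => 2  0->2 ok
  [2] y  {1,2}  => 2  2->2 ok
  [3] y  {1,2}  => 1  2->1 ok
  [4] x  {0}  => 0  1->0 ok
  [5] x  {0}  => 0  0->0 ok
  [6] y  {1,2}  => 2  0->2 ok
  [7] y  {1,2}  => 2  2->2 ok
  [8] y  {1,2}  => 2  2->2 ok
  [9] y  {1,2}  => 2  2->2 ok
  [10] y  {1,2}  => 2  2->2 ok
  [11] y  {1,2}  => 1  2->1 ok
  [12] x  {0}  => 0  1->0 ok
  [13] x  {0}  => 0  0->0 ok
  [14] x  {0}  => 0  0->0 ok
  [15] y  {1,2}  => 2  0->2 ok
  [16] y  {1,2}  => 1  2->1 ok
  [17] y  {1,2}  => 1  1->1 ok
  [18] x  {0}  => 0  1->0 ok
  [19] x  {0}  => 0  0->0 ok
  [20] x  {0}  => 0  0->0 ok
  [21] x  {0}  => 0  0->0 ok
  [22] y  {1,2}  => 2  0->2 ok
  [23] y  {1,2}  => 1  2->1 ok
  [24] x  {0}  => 0  1->0 ok
  [25] x  {0}  => 0  0->0 ok
  [26] x  {0}  => 0  0->0 ok
  [27] x  {0}  => 0  0->0 ok

0,2,2,1,0,0,2,2,2,2,2,1,0,0,0,2,1,1,0,0,0,0,2,1,0,0,0,0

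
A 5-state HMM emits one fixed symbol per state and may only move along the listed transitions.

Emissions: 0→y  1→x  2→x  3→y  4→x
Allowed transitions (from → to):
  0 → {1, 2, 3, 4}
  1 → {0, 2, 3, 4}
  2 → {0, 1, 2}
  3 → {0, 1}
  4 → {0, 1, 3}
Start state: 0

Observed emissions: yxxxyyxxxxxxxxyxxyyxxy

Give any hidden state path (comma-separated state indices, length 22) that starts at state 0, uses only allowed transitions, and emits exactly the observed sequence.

  [0] y  {0,3}  => 0  start
  [1] x  {1,2,4}  => 4  0->4 ok
  [2] x  {1,2,4}  => 1  4->1 ok
  [3] x  {1,2,4}  => 4  1->4 ok
  [4] y  {0,3}  => 0  4->0 ok
  [5] y  {0,3}  => 3  0->3 ok
  [6] x  {1,2,4}  => 1  3->1 ok
  [7] x  {1,2,4}  => 2  1->2 ok
  [8] x  {1,2,4}  => 1  2->1 ok
  [9] x  {1,2,4}  => 2  1->2 ok
  [10] x  {1,2,4}  => 2  2->2 ok
  [11] x  {1,2,4}  => 2  2->2 ok
  [12] x  {1,2,4}  => 1  2->1 ok
  [13] x  {1,2,4}  => 4  1->4 ok
  [14] y  {0,3}  => 3  4->3 ok
  [15] x  {1,2,4}  => 1  3->1 ok
  [16] x  {1,2,4}  => 4  1->4 ok
  [17] y  {0,3}  => 3  4->3 ok
  [18] y  {0,3}  => 0  3->0 ok
  [19] x  {1,2,4}  => 1  0->1 ok
  [20] x  {1,2,4}  => 2  1->2 ok
  [21] y  {0,3}  => 0  2->0 ok

0,4,1,4,0,3,1,2,1,2,2,2,1,4,3,1,4,3,0,1,2,0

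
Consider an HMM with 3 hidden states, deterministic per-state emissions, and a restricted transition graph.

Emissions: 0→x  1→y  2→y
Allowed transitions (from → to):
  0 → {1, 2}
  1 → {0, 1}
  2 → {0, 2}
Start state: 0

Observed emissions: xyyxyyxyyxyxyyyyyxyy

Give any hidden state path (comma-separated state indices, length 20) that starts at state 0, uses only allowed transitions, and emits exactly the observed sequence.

  [0] x  {0}  => 0  start
  [1] y  {1,2}  => 2  0->2 ok
  [2] y  {1,2}  => 2  2->2 ok
  [3] x  {0}  => 0  2->0 ok
  [4] y  {1,2}  => 2  0->2 ok
  [5] y  {1,2}  => 2  2->2 ok
  [6] x  {0}  => 0  2->0 ok
  [7] y  {1,2}  => 1  0->1 ok
  [8] y  {1,2}  => 1  1->1 ok
  [9] x  {0}  => 0  1->0 ok
  [10] y  {1,2}  => 2  0->2 ok
  [11] x  {0}  => 0  2->0 ok
  [12] y  {1,2}  => 1  0->1 ok
  [13] y  {1,2}  => 1  1->1 ok
  [14] y  {1,2}  => 1  1->1 ok
  [15] y  {1,2}  => 1  1->1 ok
  [16] y  {1,2}  => 1  1->1 ok
  [17] x  {0}  => 0  1->0 ok
  [18] y  {1,2}  => 2  0->2 ok
  [19] y  {1,2}  => 2  2->2 ok

0,2,2,0,2,2,0,1,1,0,2,0,1,1,1,1,1,0,2,2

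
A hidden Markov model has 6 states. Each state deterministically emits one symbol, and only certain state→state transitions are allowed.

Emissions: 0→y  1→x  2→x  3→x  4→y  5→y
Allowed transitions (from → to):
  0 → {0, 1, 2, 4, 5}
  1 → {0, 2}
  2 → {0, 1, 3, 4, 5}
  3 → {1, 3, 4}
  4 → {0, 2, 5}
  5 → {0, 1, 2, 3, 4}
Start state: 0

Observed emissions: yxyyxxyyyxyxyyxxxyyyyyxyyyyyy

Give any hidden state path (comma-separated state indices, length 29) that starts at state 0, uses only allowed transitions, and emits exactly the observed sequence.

  t0 'y' -> {0,4,5}, take 0 (start)
  t1 'x' -> {1,2,3}, take 2 (0->2 ok)
  t2 'y' -> {0,4,5}, take 4 (2->4 ok)
  t3 'y' -> {0,4,5}, take 5 (4->5 ok)
  t4 'x' -> {1,2,3}, take 3 (5->3 ok)
  t5 'x' -> {1,2,3}, take 1 (3->1 ok)
  t6 'y' -> {0,4,5}, take 0 (1->0 ok)
  t7 'y' -> {0,4,5}, take 5 (0->5 ok)
  t8 'y' -> {0,4,5}, take 4 (5->4 ok)
  t9 'x' -> {1,2,3}, take 2 (4->2 ok)
  t10 'y' -> {0,4,5}, take 5 (2->5 ok)
  t11 'x' -> {1,2,3}, take 3 (5->3 ok)
  t12 'y' -> {0,4,5}, take 4 (3->4 ok)
  t13 'y' -> {0,4,5}, take 5 (4->5 ok)
  t14 'x' -> {1,2,3}, take 2 (5->2 ok)
  t15 'x' -> {1,2,3}, take 3 (2->3 ok)
  t16 'x' -> {1,2,3}, take 1 (3->1 ok)
  t17 'y' -> {0,4,5}, take 0 (1->0 ok)
  t18 'y' -> {0,4,5}, take 4 (0->4 ok)
  t19 'y' -> {0,4,5}, take 5 (4->5 ok)
  t20 'y' -> {0,4,5}, take 4 (5->4 ok)
  t21 'y' -> {0,4,5}, take 5 (4->5 ok)
  t22 'x' -> {1,2,3}, take 2 (5->2 ok)
  t23 'y' -> {0,4,5}, take 4 (2->4 ok)
  t24 'y' -> {0,4,5}, take 0 (4->0 ok)
  t25 'y' -> {0,4,5}, take 4 (0->4 ok)
  t26 'y' -> {0,4,5}, take 5 (4->5 ok)
  t27 'y' -> {0,4,5}, take 4 (5->4 ok)
  t28 'y' -> {0,4,5}, take 0 (4->0 ok)

0,2,4,5,3,1,0,5,4,2,5,3,4,5,2,3,1,0,4,5,4,5,2,4,0,4,5,4,0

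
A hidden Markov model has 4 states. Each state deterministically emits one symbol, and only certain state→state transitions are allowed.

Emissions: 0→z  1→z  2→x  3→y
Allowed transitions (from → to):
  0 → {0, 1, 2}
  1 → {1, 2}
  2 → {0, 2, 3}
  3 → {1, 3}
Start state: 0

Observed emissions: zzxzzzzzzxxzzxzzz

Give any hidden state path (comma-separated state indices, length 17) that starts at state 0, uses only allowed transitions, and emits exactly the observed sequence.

0,1,2,0,0,1,1,1,1,2,2,0,1,2,0,0,1

  0: obs=z cand={0,1} pick 0 [start]
  1: obs=z cand={0,1} pick 1 [0->1 ok]
  2: obs=x cand={2} pick 2 [1->2 ok]
  3: obs=z cand={0,1} pick 0 [2->0 ok]
  4: obs=z cand={0,1} pick 0 [0->0 ok]
  5: obs=z cand={0,1} pick 1 [0->1 ok]
  6: obs=z cand={0,1} pick 1 [1->1 ok]
  7: obs=z cand={0,1} pick 1 [1->1 ok]
  8: obs=z cand={0,1} pick 1 [1->1 ok]
  9: obs=x cand={2} pick 2 [1->2 ok]
  10: obs=x cand={2} pick 2 [2->2 ok]
  11: obs=z cand={0,1} pick 0 [2->0 ok]
  12: obs=z cand={0,1} pick 1 [0->1 ok]
  13: obs=x cand={2} pick 2 [1->2 ok]
  14: obs=z cand={0,1} pick 0 [2->0 ok]
  15: obs=z cand={0,1} pick 0 [0->0 ok]
  16: obs=z cand={0,1} pick 1 [0->1 ok]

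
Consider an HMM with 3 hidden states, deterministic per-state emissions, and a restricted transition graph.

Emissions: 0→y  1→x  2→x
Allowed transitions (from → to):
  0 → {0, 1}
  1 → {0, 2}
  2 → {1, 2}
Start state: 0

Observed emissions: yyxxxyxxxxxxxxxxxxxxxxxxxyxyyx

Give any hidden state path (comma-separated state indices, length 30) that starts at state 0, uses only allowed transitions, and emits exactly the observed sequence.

0,0,1,2,1,0,1,2,1,2,1,2,2,2,2,2,2,2,1,2,2,2,1,2,1,0,1,0,0,1

  [0] y  {0}  => 0  start
  [1] y  {0}  => 0  0->0 ok
  [2] x  {1,2}  => 1  0->1 ok
  [3] x  {1,2}  => 2  1->2 ok
  [4] x  {1,2}  => 1  2->1 ok
  [5] y  {0}  => 0  1->0 ok
  [6] x  {1,2}  => 1  0->1 ok
  [7] x  {1,2}  => 2  1->2 ok
  [8] x  {1,2}  => 1  2->1 ok
  [9] x  {1,2}  => 2  1->2 ok
  [10] x  {1,2}  => 1  2->1 ok
  [11] x  {1,2}  => 2  1->2 ok
  [12] x  {1,2}  => 2  2->2 ok
  [13] x  {1,2}  => 2  2->2 ok
  [14] x  {1,2}  => 2  2->2 ok
  [15] x  {1,2}  => 2  2->2 ok
  [16] x  {1,2}  => 2  2->2 ok
  [17] x  {1,2}  => 2  2->2 ok
  [18] x  {1,2}  => 1  2->1 ok
  [19] x  {1,2}  => 2  1->2 ok
  [20] x  {1,2}  => 2  2->2 ok
  [21] x  {1,2}  => 2  2->2 ok
  [22] x  {1,2}  => 1  2->1 ok
  [23] x  {1,2}  => 2  1->2 ok
  [24] x  {1,2}  => 1  2->1 ok
  [25] y  {0}  => 0  1->0 ok
  [26] x  {1,2}  => 1  0->1 ok
  [27] y  {0}  => 0  1->0 ok
  [28] y  {0}  => 0  0->0 ok
  [29] x  {1,2}  => 1  0->1 ok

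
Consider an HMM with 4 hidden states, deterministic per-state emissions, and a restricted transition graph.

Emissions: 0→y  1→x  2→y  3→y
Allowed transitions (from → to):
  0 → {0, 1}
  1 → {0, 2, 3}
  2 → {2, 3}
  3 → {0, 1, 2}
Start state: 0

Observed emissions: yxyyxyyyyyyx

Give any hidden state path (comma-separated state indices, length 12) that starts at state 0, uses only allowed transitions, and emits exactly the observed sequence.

  t0 'y' -> {0,2,3}, take 0 (start)
  t1 'x' -> {1}, take 1 (0->1 ok)
  t2 'y' -> {0,2,3}, take 0 (1->0 ok)
  t3 'y' -> {0,2,3}, take 0 (0->0 ok)
  t4 'x' -> {1}, take 1 (0->1 ok)
  t5 'y' -> {0,2,3}, take 2 (1->2 ok)
  t6 'y' -> {0,2,3}, take 3 (2->3 ok)
  t7 'y' -> {0,2,3}, take 2 (3->2 ok)
  t8 'y' -> {0,2,3}, take 2 (2->2 ok)
  t9 'y' -> {0,2,3}, take 2 (2->2 ok)
  t10 'y' -> {0,2,3}, take 3 (2->3 ok)
  t11 'x' -> {1}, take 1 (3->1 ok)

0,1,0,0,1,2,3,2,2,2,3,1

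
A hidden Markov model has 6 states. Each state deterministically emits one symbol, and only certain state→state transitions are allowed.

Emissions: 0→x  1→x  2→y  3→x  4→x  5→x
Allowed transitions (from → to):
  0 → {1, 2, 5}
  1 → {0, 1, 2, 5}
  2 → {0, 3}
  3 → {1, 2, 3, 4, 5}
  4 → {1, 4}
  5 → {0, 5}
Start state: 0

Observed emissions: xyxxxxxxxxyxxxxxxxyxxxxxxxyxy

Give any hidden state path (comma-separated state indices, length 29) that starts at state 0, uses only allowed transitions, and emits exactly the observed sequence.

  [0] x  {0,1,3,4,5}  => 0  start
  [1] y  {2}  => 2  0->2 ok
  [2] x  {0,1,3,4,5}  => 3  2->3 ok
  [3] x  {0,1,3,4,5}  => 3  3->3 ok
  [4] x  {0,1,3,4,5}  => 5  3->5 ok
  [5] x  {0,1,3,4,5}  => 0  5->0 ok
  [6] x  {0,1,3,4,5}  => 5  0->5 ok
  [7] x  {0,1,3,4,5}  => 0  5->0 ok
  [8] x  {0,1,3,4,5}  => 5  0->5 ok
  [9] x  {0,1,3,4,5}  => 0  5->0 ok
  [10] y  {2}  => 2  0->2 ok
  [11] x  {0,1,3,4,5}  => 0  2->0 ok
  [12] x  {0,1,3,4,5}  => 5  0->5 ok
  [13] x  {0,1,3,4,5}  => 5  5->5 ok
  [14] x  {0,1,3,4,5}  => 5  5->5 ok
  [15] x  {0,1,3,4,5}  => 5  5->5 ok
  [16] x  {0,1,3,4,5}  => 5  5->5 ok
  [17] x  {0,1,3,4,5}  => 0  5->0 ok
  [18] y  {2}  => 2  0->2 ok
  [19] x  {0,1,3,4,5}  => 3  2->3 ok
  [20] x  {0,1,3,4,5}  => 3  3->3 ok
  [21] x  {0,1,3,4,5}  => 5  3->5 ok
  [22] x  {0,1,3,4,5}  => 5  5->5 ok
  [23] x  {0,1,3,4,5}  => 0  5->0 ok
  [24] x  {0,1,3,4,5}  => 1  0->1 ok
  [25] x  {0,1,3,4,5}  => 0  1->0 ok
  [26] y  {2}  => 2  0->2 ok
  [27] x  {0,1,3,4,5}  => 3  2->3 ok
  [28] y  {2}  => 2  3->2 ok

0,2,3,3,5,0,5,0,5,0,2,0,5,5,5,5,5,0,2,3,3,5,5,0,1,0,2,3,2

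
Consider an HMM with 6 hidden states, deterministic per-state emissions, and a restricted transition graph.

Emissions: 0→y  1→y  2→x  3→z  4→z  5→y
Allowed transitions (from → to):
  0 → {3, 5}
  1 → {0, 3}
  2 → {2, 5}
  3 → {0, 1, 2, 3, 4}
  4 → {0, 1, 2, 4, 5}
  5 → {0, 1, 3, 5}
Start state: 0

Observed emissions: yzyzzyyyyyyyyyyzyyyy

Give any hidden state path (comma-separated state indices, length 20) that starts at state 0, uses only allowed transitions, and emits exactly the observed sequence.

  0: obs=y cand={0,1,5} pick 0 [start]
  1: obs=z cand={3,4} pick 3 [0->3 ok]
  2: obs=y cand={0,1,5} pick 0 [3->0 ok]
  3: obs=z cand={3,4} pick 3 [0->3 ok]
  4: obs=z cand={3,4} pick 4 [3->4 ok]
  5: obs=y cand={0,1,5} pick 0 [4->0 ok]
  6: obs=y cand={0,1,5} pick 5 [0->5 ok]
  7: obs=y cand={0,1,5} pick 0 [5->0 ok]
  8: obs=y cand={0,1,5} pick 5 [0->5 ok]
  9: obs=y cand={0,1,5} pick 5 [5->5 ok]
  10: obs=y cand={0,1,5} pick 0 [5->0 ok]
  11: obs=y cand={0,1,5} pick 5 [0->5 ok]
  12: obs=y cand={0,1,5} pick 0 [5->0 ok]
  13: obs=y cand={0,1,5} pick 5 [0->5 ok]
  14: obs=y cand={0,1,5} pick 0 [5->0 ok]
  15: obs=z cand={3,4} pick 3 [0->3 ok]
  16: obs=y cand={0,1,5} pick 0 [3->0 ok]
  17: obs=y cand={0,1,5} pick 5 [0->5 ok]
  18: obs=y cand={0,1,5} pick 0 [5->0 ok]
  19: obs=y cand={0,1,5} pick 5 [0->5 ok]

0,3,0,3,4,0,5,0,5,5,0,5,0,5,0,3,0,5,0,5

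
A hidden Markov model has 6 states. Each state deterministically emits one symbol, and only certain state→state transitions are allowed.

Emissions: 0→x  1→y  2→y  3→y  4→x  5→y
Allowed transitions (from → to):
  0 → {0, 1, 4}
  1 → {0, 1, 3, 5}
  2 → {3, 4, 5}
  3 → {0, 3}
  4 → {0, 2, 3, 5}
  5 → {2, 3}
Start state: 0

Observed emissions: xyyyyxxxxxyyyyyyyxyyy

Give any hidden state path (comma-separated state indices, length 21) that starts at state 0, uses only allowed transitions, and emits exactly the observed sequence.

  pos 0: x in {0,4}, choose 0; start
  pos 1: y in {1,2,3,5}, choose 1; 0->1 ok
  pos 2: y in {1,2,3,5}, choose 5; 1->5 ok
  pos 3: y in {1,2,3,5}, choose 2; 5->2 ok
  pos 4: y in {1,2,3,5}, choose 3; 2->3 ok
  pos 5: x in {0,4}, choose 0; 3->0 ok
  pos 6: x in {0,4}, choose 0; 0->0 ok
  pos 7: x in {0,4}, choose 0; 0->0 ok
  pos 8: x in {0,4}, choose 0; 0->0 ok
  pos 9: x in {0,4}, choose 0; 0->0 ok
  pos 10: y in {1,2,3,5}, choose 1; 0->1 ok
  pos 11: y in {1,2,3,5}, choose 5; 1->5 ok
  pos 12: y in {1,2,3,5}, choose 3; 5->3 ok
  pos 13: y in {1,2,3,5}, choose 3; 3->3 ok
  pos 14: y in {1,2,3,5}, choose 3; 3->3 ok
  pos 15: y in {1,2,3,5}, choose 3; 3->3 ok
  pos 16: y in {1,2,3,5}, choose 3; 3->3 ok
  pos 17: x in {0,4}, choose 0; 3->0 ok
  pos 18: y in {1,2,3,5}, choose 1; 0->1 ok
  pos 19: y in {1,2,3,5}, choose 1; 1->1 ok
  pos 20: y in {1,2,3,5}, choose 1; 1->1 ok

0,1,5,2,3,0,0,0,0,0,1,5,3,3,3,3,3,0,1,1,1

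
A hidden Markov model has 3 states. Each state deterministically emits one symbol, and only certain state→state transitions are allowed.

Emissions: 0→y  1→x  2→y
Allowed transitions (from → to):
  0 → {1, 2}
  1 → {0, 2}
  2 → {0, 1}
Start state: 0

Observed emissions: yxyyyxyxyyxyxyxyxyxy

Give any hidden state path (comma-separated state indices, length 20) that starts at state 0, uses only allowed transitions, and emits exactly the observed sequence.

  t0 'y' -> {0,2}, take 0 (start)
  t1 'x' -> {1}, take 1 (0->1 ok)
  t2 'y' -> {0,2}, take 2 (1->2 ok)
  t3 'y' -> {0,2}, take 0 (2->0 ok)
  t4 'y' -> {0,2}, take 2 (0->2 ok)
  t5 'x' -> {1}, take 1 (2->1 ok)
  t6 'y' -> {0,2}, take 2 (1->2 ok)
  t7 'x' -> {1}, take 1 (2->1 ok)
  t8 'y' -> {0,2}, take 0 (1->0 ok)
  t9 'y' -> {0,2}, take 2 (0->2 ok)
  t10 'x' -> {1}, take 1 (2->1 ok)
  t11 'y' -> {0,2}, take 0 (1->0 ok)
  t12 'x' -> {1}, take 1 (0->1 ok)
  t13 'y' -> {0,2}, take 0 (1->0 ok)
  t14 'x' -> {1}, take 1 (0->1 ok)
  t15 'y' -> {0,2}, take 0 (1->0 ok)
  t16 'x' -> {1}, take 1 (0->1 ok)
  t17 'y' -> {0,2}, take 0 (1->0 ok)
  t18 'x' -> {1}, take 1 (0->1 ok)
  t19 'y' -> {0,2}, take 2 (1->2 ok)

0,1,2,0,2,1,2,1,0,2,1,0,1,0,1,0,1,0,1,2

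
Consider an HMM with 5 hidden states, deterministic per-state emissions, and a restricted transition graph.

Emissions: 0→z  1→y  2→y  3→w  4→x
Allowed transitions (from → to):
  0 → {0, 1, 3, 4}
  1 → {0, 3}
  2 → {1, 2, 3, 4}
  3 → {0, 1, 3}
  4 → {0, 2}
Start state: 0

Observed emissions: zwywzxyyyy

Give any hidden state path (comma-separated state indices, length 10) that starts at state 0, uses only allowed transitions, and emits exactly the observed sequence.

0,3,1,3,0,4,2,2,2,1

  0: obs=z cand={0} pick 0 [start]
  1: obs=w cand={3} pick 3 [0->3 ok]
  2: obs=y cand={1,2} pick 1 [3->1 ok]
  3: obs=w cand={3} pick 3 [1->3 ok]
  4: obs=z cand={0} pick 0 [3->0 ok]
  5: obs=x cand={4} pick 4 [0->4 ok]
  6: obs=y cand={1,2} pick 2 [4->2 ok]
  7: obs=y cand={1,2} pick 2 [2->2 ok]
  8: obs=y cand={1,2} pick 2 [2->2 ok]
  9: obs=y cand={1,2} pick 1 [2->1 ok]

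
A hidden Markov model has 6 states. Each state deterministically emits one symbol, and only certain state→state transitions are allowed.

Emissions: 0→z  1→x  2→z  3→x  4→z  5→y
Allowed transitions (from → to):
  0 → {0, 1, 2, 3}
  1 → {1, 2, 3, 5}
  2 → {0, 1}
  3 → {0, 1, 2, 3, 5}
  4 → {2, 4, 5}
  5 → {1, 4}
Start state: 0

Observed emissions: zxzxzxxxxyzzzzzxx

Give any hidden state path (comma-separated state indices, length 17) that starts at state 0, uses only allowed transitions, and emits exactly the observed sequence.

  t0 'z' -> {0,2,4}, take 0 (start)
  t1 'x' -> {1,3}, take 3 (0->3 ok)
  t2 'z' -> {0,2,4}, take 0 (3->0 ok)
  t3 'x' -> {1,3}, take 3 (0->3 ok)
  t4 'z' -> {0,2,4}, take 0 (3->0 ok)
  t5 'x' -> {1,3}, take 3 (0->3 ok)
  t6 'x' -> {1,3}, take 1 (3->1 ok)
  t7 'x' -> {1,3}, take 1 (1->1 ok)
  t8 'x' -> {1,3}, take 1 (1->1 ok)
  t9 'y' -> {5}, take 5 (1->5 ok)
  t10 'z' -> {0,2,4}, take 4 (5->4 ok)
  t11 'z' -> {0,2,4}, take 4 (4->4 ok)
  t12 'z' -> {0,2,4}, take 2 (4->2 ok)
  t13 'z' -> {0,2,4}, take 0 (2->0 ok)
  t14 'z' -> {0,2,4}, take 2 (0->2 ok)
  t15 'x' -> {1,3}, take 1 (2->1 ok)
  t16 'x' -> {1,3}, take 3 (1->3 ok)

0,3,0,3,0,3,1,1,1,5,4,4,2,0,2,1,3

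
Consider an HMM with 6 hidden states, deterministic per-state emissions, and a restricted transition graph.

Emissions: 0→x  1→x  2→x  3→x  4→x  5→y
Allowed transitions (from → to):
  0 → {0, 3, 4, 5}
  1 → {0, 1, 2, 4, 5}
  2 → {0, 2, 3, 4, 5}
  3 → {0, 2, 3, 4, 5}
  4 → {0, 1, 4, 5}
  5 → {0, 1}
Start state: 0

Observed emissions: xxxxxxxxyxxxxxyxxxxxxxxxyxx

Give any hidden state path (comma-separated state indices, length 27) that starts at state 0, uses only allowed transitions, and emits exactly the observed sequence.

  [0] x  {0,1,2,3,4}  => 0  start
  [1] x  {0,1,2,3,4}  => 3  0->3 ok
  [2] x  {0,1,2,3,4}  => 4  3->4 ok
  [3] x  {0,1,2,3,4}  => 4  4->4 ok
  [4] x  {0,1,2,3,4}  => 1  4->1 ok
  [5] x  {0,1,2,3,4}  => 1  1->1 ok
  [6] x  {0,1,2,3,4}  => 1  1->1 ok
  [7] x  {0,1,2,3,4}  => 4  1->4 ok
  [8] y  {5}  => 5  4->5 ok
  [9] x  {0,1,2,3,4}  => 0  5->0 ok
  [10] x  {0,1,2,3,4}  => 3  0->3 ok
  [11] x  {0,1,2,3,4}  => 2  3->2 ok
  [12] x  {0,1,2,3,4}  => 2  2->2 ok
  [13] x  {0,1,2,3,4}  => 0  2->0 ok
  [14] y  {5}  => 5  0->5 ok
  [15] x  {0,1,2,3,4}  => 1  5->1 ok
  [16] x  {0,1,2,3,4}  => 1  1->1 ok
  [17] x  {0,1,2,3,4}  => 0  1->0 ok
  [18] x  {0,1,2,3,4}  => 3  0->3 ok
  [19] x  {0,1,2,3,4}  => 4  3->4 ok
  [20] x  {0,1,2,3,4}  => 1  4->1 ok
  [21] x  {0,1,2,3,4}  => 0  1->0 ok
  [22] x  {0,1,2,3,4}  => 0  0->0 ok
  [23] x  {0,1,2,3,4}  => 4  0->4 ok
  [24] y  {5}  => 5  4->5 ok
  [25] x  {0,1,2,3,4}  => 0  5->0 ok
  [26] x  {0,1,2,3,4}  => 0  0->0 ok

0,3,4,4,1,1,1,4,5,0,3,2,2,0,5,1,1,0,3,4,1,0,0,4,5,0,0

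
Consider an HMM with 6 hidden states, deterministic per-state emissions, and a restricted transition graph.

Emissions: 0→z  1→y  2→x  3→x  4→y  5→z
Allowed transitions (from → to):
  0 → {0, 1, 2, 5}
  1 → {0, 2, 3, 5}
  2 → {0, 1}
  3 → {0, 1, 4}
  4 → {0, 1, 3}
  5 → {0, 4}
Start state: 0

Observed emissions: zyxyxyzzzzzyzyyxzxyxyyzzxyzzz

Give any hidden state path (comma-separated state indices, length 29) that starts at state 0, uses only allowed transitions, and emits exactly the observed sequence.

  0: obs=z cand={0,5} pick 0 [start]
  1: obs=y cand={1,4} pick 1 [0->1 ok]
  2: obs=x cand={2,3} pick 2 [1->2 ok]
  3: obs=y cand={1,4} pick 1 [2->1 ok]
  4: obs=x cand={2,3} pick 3 [1->3 ok]
  5: obs=y cand={1,4} pick 1 [3->1 ok]
  6: obs=z cand={0,5} pick 0 [1->0 ok]
  7: obs=z cand={0,5} pick 0 [0->0 ok]
  8: obs=z cand={0,5} pick 5 [0->5 ok]
  9: obs=z cand={0,5} pick 0 [5->0 ok]
  10: obs=z cand={0,5} pick 0 [0->0 ok]
  11: obs=y cand={1,4} pick 1 [0->1 ok]
  12: obs=z cand={0,5} pick 5 [1->5 ok]
  13: obs=y cand={1,4} pick 4 [5->4 ok]
  14: obs=y cand={1,4} pick 1 [4->1 ok]
  15: obs=x cand={2,3} pick 3 [1->3 ok]
  16: obs=z cand={0,5} pick 0 [3->0 ok]
  17: obs=x cand={2,3} pick 2 [0->2 ok]
  18: obs=y cand={1,4} pick 1 [2->1 ok]
  19: obs=x cand={2,3} pick 3 [1->3 ok]
  20: obs=y cand={1,4} pick 4 [3->4 ok]
  21: obs=y cand={1,4} pick 1 [4->1 ok]
  22: obs=z cand={0,5} pick 5 [1->5 ok]
  23: obs=z cand={0,5} pick 0 [5->0 ok]
  24: obs=x cand={2,3} pick 2 [0->2 ok]
  25: obs=y cand={1,4} pick 1 [2->1 ok]
  26: obs=z cand={0,5} pick 5 [1->5 ok]
  27: obs=z cand={0,5} pick 0 [5->0 ok]
  28: obs=z cand={0,5} pick 0 [0->0 ok]

0,1,2,1,3,1,0,0,5,0,0,1,5,4,1,3,0,2,1,3,4,1,5,0,2,1,5,0,0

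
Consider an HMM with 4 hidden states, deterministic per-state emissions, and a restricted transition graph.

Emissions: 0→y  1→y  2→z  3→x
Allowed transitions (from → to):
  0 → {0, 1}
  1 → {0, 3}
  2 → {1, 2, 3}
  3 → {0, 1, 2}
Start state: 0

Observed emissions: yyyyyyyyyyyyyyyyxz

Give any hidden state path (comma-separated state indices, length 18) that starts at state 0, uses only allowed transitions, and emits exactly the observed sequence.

  pos 0: y in {0,1}, choose 0; start
  pos 1: y in {0,1}, choose 1; 0->1 ok
  pos 2: y in {0,1}, choose 0; 1->0 ok
  pos 3: y in {0,1}, choose 0; 0->0 ok
  pos 4: y in {0,1}, choose 1; 0->1 ok
  pos 5: y in {0,1}, choose 0; 1->0 ok
  pos 6: y in {0,1}, choose 0; 0->0 ok
  pos 7: y in {0,1}, choose 1; 0->1 ok
  pos 8: y in {0,1}, choose 0; 1->0 ok
  pos 9: y in {0,1}, choose 1; 0->1 ok
  pos 10: y in {0,1}, choose 0; 1->0 ok
  pos 11: y in {0,1}, choose 1; 0->1 ok
  pos 12: y in {0,1}, choose 0; 1->0 ok
  pos 13: y in {0,1}, choose 1; 0->1 ok
  pos 14: y in {0,1}, choose 0; 1->0 ok
  pos 15: y in {0,1}, choose 1; 0->1 ok
  pos 16: x in {3}, choose 3; 1->3 ok
  pos 17: z in {2}, choose 2; 3->2 ok

0,1,0,0,1,0,0,1,0,1,0,1,0,1,0,1,3,2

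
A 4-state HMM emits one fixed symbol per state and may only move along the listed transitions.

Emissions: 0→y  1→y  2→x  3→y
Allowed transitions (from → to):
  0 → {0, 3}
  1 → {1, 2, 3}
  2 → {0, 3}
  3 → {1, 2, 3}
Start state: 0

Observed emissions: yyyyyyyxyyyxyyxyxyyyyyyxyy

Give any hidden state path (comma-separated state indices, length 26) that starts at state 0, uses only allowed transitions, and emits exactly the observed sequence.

0,0,0,0,3,3,3,2,0,3,3,2,3,1,2,3,2,0,3,3,3,1,1,2,0,3

  0: obs=y cand={0,1,3} pick 0 [start]
  1: obs=y cand={0,1,3} pick 0 [0->0 ok]
  2: obs=y cand={0,1,3} pick 0 [0->0 ok]
  3: obs=y cand={0,1,3} pick 0 [0->0 ok]
  4: obs=y cand={0,1,3} pick 3 [0->3 ok]
  5: obs=y cand={0,1,3} pick 3 [3->3 ok]
  6: obs=y cand={0,1,3} pick 3 [3->3 ok]
  7: obs=x cand={2} pick 2 [3->2 ok]
  8: obs=y cand={0,1,3} pick 0 [2->0 ok]
  9: obs=y cand={0,1,3} pick 3 [0->3 ok]
  10: obs=y cand={0,1,3} pick 3 [3->3 ok]
  11: obs=x cand={2} pick 2 [3->2 ok]
  12: obs=y cand={0,1,3} pick 3 [2->3 ok]
  13: obs=y cand={0,1,3} pick 1 [3->1 ok]
  14: obs=x cand={2} pick 2 [1->2 ok]
  15: obs=y cand={0,1,3} pick 3 [2->3 ok]
  16: obs=x cand={2} pick 2 [3->2 ok]
  17: obs=y cand={0,1,3} pick 0 [2->0 ok]
  18: obs=y cand={0,1,3} pick 3 [0->3 ok]
  19: obs=y cand={0,1,3} pick 3 [3->3 ok]
  20: obs=y cand={0,1,3} pick 3 [3->3 ok]
  21: obs=y cand={0,1,3} pick 1 [3->1 ok]
  22: obs=y cand={0,1,3} pick 1 [1->1 ok]
  23: obs=x cand={2} pick 2 [1->2 ok]
  24: obs=y cand={0,1,3} pick 0 [2->0 ok]
  25: obs=y cand={0,1,3} pick 3 [0->3 ok]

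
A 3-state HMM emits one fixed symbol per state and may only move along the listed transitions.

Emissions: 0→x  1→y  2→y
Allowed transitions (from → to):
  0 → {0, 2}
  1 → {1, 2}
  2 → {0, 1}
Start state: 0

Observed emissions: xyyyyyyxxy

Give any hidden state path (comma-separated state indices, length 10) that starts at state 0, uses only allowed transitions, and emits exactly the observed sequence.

0,2,1,1,1,1,2,0,0,2

  t0 'x' -> {0}, take 0 (start)
  t1 'y' -> {1,2}, take 2 (0->2 ok)
  t2 'y' -> {1,2}, take 1 (2->1 ok)
  t3 'y' -> {1,2}, take 1 (1->1 ok)
  t4 'y' -> {1,2}, take 1 (1->1 ok)
  t5 'y' -> {1,2}, take 1 (1->1 ok)
  t6 'y' -> {1,2}, take 2 (1->2 ok)
  t7 'x' -> {0}, take 0 (2->0 ok)
  t8 'x' -> {0}, take 0 (0->0 ok)
  t9 'y' -> {1,2}, take 2 (0->2 ok)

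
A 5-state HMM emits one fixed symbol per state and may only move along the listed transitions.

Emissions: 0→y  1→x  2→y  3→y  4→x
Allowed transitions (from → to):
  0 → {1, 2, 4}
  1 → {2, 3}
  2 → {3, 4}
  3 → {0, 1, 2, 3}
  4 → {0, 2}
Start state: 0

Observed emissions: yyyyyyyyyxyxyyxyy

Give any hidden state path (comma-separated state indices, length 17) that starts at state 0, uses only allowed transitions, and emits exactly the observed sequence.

  0: obs=y cand={0,2,3} pick 0 [start]
  1: obs=y cand={0,2,3} pick 2 [0->2 ok]
  2: obs=y cand={0,2,3} pick 3 [2->3 ok]
  3: obs=y cand={0,2,3} pick 2 [3->2 ok]
  4: obs=y cand={0,2,3} pick 3 [2->3 ok]
  5: obs=y cand={0,2,3} pick 3 [3->3 ok]
  6: obs=y cand={0,2,3} pick 3 [3->3 ok]
  7: obs=y cand={0,2,3} pick 3 [3->3 ok]
  8: obs=y cand={0,2,3} pick 0 [3->0 ok]
  9: obs=x cand={1,4} pick 1 [0->1 ok]
  10: obs=y cand={0,2,3} pick 3 [1->3 ok]
  11: obs=x cand={1,4} pick 1 [3->1 ok]
  12: obs=y cand={0,2,3} pick 3 [1->3 ok]
  13: obs=y cand={0,2,3} pick 0 [3->0 ok]
  14: obs=x cand={1,4} pick 1 [0->1 ok]
  15: obs=y cand={0,2,3} pick 2 [1->2 ok]
  16: obs=y cand={0,2,3} pick 3 [2->3 ok]

0,2,3,2,3,3,3,3,0,1,3,1,3,0,1,2,3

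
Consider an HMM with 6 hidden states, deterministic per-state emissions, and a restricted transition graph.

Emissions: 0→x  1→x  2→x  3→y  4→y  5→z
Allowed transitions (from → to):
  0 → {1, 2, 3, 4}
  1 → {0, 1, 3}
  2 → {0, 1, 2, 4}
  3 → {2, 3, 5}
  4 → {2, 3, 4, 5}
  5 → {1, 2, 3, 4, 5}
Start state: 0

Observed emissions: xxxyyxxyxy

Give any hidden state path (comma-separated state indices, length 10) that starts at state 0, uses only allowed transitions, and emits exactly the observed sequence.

0,1,1,3,3,2,1,3,2,4

  t0 'x' -> {0,1,2}, take 0 (start)
  t1 'x' -> {0,1,2}, take 1 (0->1 ok)
  t2 'x' -> {0,1,2}, take 1 (1->1 ok)
  t3 'y' -> {3,4}, take 3 (1->3 ok)
  t4 'y' -> {3,4}, take 3 (3->3 ok)
  t5 'x' -> {0,1,2}, take 2 (3->2 ok)
  t6 'x' -> {0,1,2}, take 1 (2->1 ok)
  t7 'y' -> {3,4}, take 3 (1->3 ok)
  t8 'x' -> {0,1,2}, take 2 (3->2 ok)
  t9 'y' -> {3,4}, take 4 (2->4 ok)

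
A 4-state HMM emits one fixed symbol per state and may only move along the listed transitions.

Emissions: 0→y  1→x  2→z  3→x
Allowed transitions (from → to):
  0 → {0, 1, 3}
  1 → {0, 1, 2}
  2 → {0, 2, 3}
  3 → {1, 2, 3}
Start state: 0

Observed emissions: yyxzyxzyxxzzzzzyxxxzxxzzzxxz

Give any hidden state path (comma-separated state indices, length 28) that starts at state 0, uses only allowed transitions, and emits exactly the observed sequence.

  pos 0: y in {0}, choose 0; start
  pos 1: y in {0}, choose 0; 0->0 ok
  pos 2: x in {1,3}, choose 3; 0->3 ok
  pos 3: z in {2}, choose 2; 3->2 ok
  pos 4: y in {0}, choose 0; 2->0 ok
  pos 5: x in {1,3}, choose 3; 0->3 ok
  pos 6: z in {2}, choose 2; 3->2 ok
  pos 7: y in {0}, choose 0; 2->0 ok
  pos 8: x in {1,3}, choose 3; 0->3 ok
  pos 9: x in {1,3}, choose 3; 3->3 ok
  pos 10: z in {2}, choose 2; 3->2 ok
  pos 11: z in {2}, choose 2; 2->2 ok
  pos 12: z in {2}, choose 2; 2->2 ok
  pos 13: z in {2}, choose 2; 2->2 ok
  pos 14: z in {2}, choose 2; 2->2 ok
  pos 15: y in {0}, choose 0; 2->0 ok
  pos 16: x in {1,3}, choose 3; 0->3 ok
  pos 17: x in {1,3}, choose 3; 3->3 ok
  pos 18: x in {1,3}, choose 1; 3->1 ok
  pos 19: z in {2}, choose 2; 1->2 ok
  pos 20: x in {1,3}, choose 3; 2->3 ok
  pos 21: x in {1,3}, choose 3; 3->3 ok
  pos 22: z in {2}, choose 2; 3->2 ok
  pos 23: z in {2}, choose 2; 2->2 ok
  pos 24: z in {2}, choose 2; 2->2 ok
  pos 25: x in {1,3}, choose 3; 2->3 ok
  pos 26: x in {1,3}, choose 3; 3->3 ok
  pos 27: z in {2}, choose 2; 3->2 ok

0,0,3,2,0,3,2,0,3,3,2,2,2,2,2,0,3,3,1,2,3,3,2,2,2,3,3,2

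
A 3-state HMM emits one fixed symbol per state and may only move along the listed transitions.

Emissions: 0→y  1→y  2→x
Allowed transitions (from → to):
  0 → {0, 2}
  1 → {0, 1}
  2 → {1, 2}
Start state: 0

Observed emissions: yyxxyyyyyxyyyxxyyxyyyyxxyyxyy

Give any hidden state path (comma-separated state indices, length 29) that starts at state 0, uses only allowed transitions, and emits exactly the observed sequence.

0,0,2,2,1,1,1,1,0,2,1,0,0,2,2,1,0,2,1,1,0,0,2,2,1,0,2,1,1

  t0 'y' -> {0,1}, take 0 (start)
  t1 'y' -> {0,1}, take 0 (0->0 ok)
  t2 'x' -> {2}, take 2 (0->2 ok)
  t3 'x' -> {2}, take 2 (2->2 ok)
  t4 'y' -> {0,1}, take 1 (2->1 ok)
  t5 'y' -> {0,1}, take 1 (1->1 ok)
  t6 'y' -> {0,1}, take 1 (1->1 ok)
  t7 'y' -> {0,1}, take 1 (1->1 ok)
  t8 'y' -> {0,1}, take 0 (1->0 ok)
  t9 'x' -> {2}, take 2 (0->2 ok)
  t10 'y' -> {0,1}, take 1 (2->1 ok)
  t11 'y' -> {0,1}, take 0 (1->0 ok)
  t12 'y' -> {0,1}, take 0 (0->0 ok)
  t13 'x' -> {2}, take 2 (0->2 ok)
  t14 'x' -> {2}, take 2 (2->2 ok)
  t15 'y' -> {0,1}, take 1 (2->1 ok)
  t16 'y' -> {0,1}, take 0 (1->0 ok)
  t17 'x' -> {2}, take 2 (0->2 ok)
  t18 'y' -> {0,1}, take 1 (2->1 ok)
  t19 'y' -> {0,1}, take 1 (1->1 ok)
  t20 'y' -> {0,1}, take 0 (1->0 ok)
  t21 'y' -> {0,1}, take 0 (0->0 ok)
  t22 'x' -> {2}, take 2 (0->2 ok)
  t23 'x' -> {2}, take 2 (2->2 ok)
  t24 'y' -> {0,1}, take 1 (2->1 ok)
  t25 'y' -> {0,1}, take 0 (1->0 ok)
  t26 'x' -> {2}, take 2 (0->2 ok)
  t27 'y' -> {0,1}, take 1 (2->1 ok)
  t28 'y' -> {0,1}, take 1 (1->1 ok)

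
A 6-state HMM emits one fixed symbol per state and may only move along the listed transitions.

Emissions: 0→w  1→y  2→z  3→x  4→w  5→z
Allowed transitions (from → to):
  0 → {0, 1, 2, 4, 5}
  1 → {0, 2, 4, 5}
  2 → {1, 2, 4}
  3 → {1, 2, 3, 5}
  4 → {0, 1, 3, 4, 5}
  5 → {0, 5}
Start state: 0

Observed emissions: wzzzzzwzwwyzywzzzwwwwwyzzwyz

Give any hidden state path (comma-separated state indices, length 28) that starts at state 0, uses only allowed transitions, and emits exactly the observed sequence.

  [0] w  {0,4}  => 0  start
  [1] z  {2,5}  => 5  0->5 ok
  [2] z  {2,5}  => 5  5->5 ok
  [3] z  {2,5}  => 5  5->5 ok
  [4] z  {2,5}  => 5  5->5 ok
  [5] z  {2,5}  => 5  5->5 ok
  [6] w  {0,4}  => 0  5->0 ok
  [7] z  {2,5}  => 2  0->2 ok
  [8] w  {0,4}  => 4  2->4 ok
  [9] w  {0,4}  => 4  4->4 ok
  [10] y  {1}  => 1  4->1 ok
  [11] z  {2,5}  => 2  1->2 ok
  [12] y  {1}  => 1  2->1 ok
  [13] w  {0,4}  => 0  1->0 ok
  [14] z  {2,5}  => 2  0->2 ok
  [15] z  {2,5}  => 2  2->2 ok
  [16] z  {2,5}  => 2  2->2 ok
  [17] w  {0,4}  => 4  2->4 ok
  [18] w  {0,4}  => 0  4->0 ok
  [19] w  {0,4}  => 4  0->4 ok
  [20] w  {0,4}  => 4  4->4 ok
  [21] w  {0,4}  => 0  4->0 ok
  [22] y  {1}  => 1  0->1 ok
  [23] z  {2,5}  => 5  1->5 ok
  [24] z  {2,5}  => 5  5->5 ok
  [25] w  {0,4}  => 0  5->0 ok
  [26] y  {1}  => 1  0->1 ok
  [27] z  {2,5}  => 2  1->2 ok

0,5,5,5,5,5,0,2,4,4,1,2,1,0,2,2,2,4,0,4,4,0,1,5,5,0,1,2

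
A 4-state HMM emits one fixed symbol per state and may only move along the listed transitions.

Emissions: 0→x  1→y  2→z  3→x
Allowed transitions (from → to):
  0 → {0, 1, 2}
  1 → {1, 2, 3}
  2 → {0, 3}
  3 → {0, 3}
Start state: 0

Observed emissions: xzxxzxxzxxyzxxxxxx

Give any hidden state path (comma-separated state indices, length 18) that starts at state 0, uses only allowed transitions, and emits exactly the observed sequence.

  pos 0: x in {0,3}, choose 0; start
  pos 1: z in {2}, choose 2; 0->2 ok
  pos 2: x in {0,3}, choose 3; 2->3 ok
  pos 3: x in {0,3}, choose 0; 3->0 ok
  pos 4: z in {2}, choose 2; 0->2 ok
  pos 5: x in {0,3}, choose 3; 2->3 ok
  pos 6: x in {0,3}, choose 0; 3->0 ok
  pos 7: z in {2}, choose 2; 0->2 ok
  pos 8: x in {0,3}, choose 3; 2->3 ok
  pos 9: x in {0,3}, choose 0; 3->0 ok
  pos 10: y in {1}, choose 1; 0->1 ok
  pos 11: z in {2}, choose 2; 1->2 ok
  pos 12: x in {0,3}, choose 3; 2->3 ok
  pos 13: x in {0,3}, choose 3; 3->3 ok
  pos 14: x in {0,3}, choose 3; 3->3 ok
  pos 15: x in {0,3}, choose 3; 3->3 ok
  pos 16: x in {0,3}, choose 3; 3->3 ok
  pos 17: x in {0,3}, choose 3; 3->3 ok

0,2,3,0,2,3,0,2,3,0,1,2,3,3,3,3,3,3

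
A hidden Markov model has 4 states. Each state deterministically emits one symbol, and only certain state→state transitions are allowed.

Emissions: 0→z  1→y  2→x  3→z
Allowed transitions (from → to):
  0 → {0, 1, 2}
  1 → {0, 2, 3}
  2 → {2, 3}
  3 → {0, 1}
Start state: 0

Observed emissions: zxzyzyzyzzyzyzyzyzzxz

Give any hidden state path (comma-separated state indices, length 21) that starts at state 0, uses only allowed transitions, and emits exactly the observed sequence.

  [0] z  {0,3}  => 0  start
  [1] x  {2}  => 2  0->2 ok
  [2] z  {0,3}  => 3  2->3 ok
  [3] y  {1}  => 1  3->1 ok
  [4] z  {0,3}  => 3  1->3 ok
  [5] y  {1}  => 1  3->1 ok
  [6] z  {0,3}  => 3  1->3 ok
  [7] y  {1}  => 1  3->1 ok
  [8] z  {0,3}  => 3  1->3 ok
  [9] z  {0,3}  => 0  3->0 ok
  [10] y  {1}  => 1  0->1 ok
  [11] z  {0,3}  => 3  1->3 ok
  [12] y  {1}  => 1  3->1 ok
  [13] z  {0,3}  => 0  1->0 ok
  [14] y  {1}  => 1  0->1 ok
  [15] z  {0,3}  => 3  1->3 ok
  [16] y  {1}  => 1  3->1 ok
  [17] z  {0,3}  => 3  1->3 ok
  [18] z  {0,3}  => 0  3->0 ok
  [19] x  {2}  => 2  0->2 ok
  [20] z  {0,3}  => 3  2->3 ok

0,2,3,1,3,1,3,1,3,0,1,3,1,0,1,3,1,3,0,2,3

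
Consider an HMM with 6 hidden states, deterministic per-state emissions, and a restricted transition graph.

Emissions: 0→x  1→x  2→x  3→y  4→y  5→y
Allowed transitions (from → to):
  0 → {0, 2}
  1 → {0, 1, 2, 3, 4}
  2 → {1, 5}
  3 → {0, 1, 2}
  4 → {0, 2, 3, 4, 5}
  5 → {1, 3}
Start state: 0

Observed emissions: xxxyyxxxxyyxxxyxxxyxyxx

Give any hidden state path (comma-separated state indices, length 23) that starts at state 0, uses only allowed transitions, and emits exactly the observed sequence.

0,0,2,5,3,1,2,1,2,5,3,1,2,1,4,2,1,2,5,1,3,2,1

  t0 'x' -> {0,1,2}, take 0 (start)
  t1 'x' -> {0,1,2}, take 0 (0->0 ok)
  t2 'x' -> {0,1,2}, take 2 (0->2 ok)
  t3 'y' -> {3,4,5}, take 5 (2->5 ok)
  t4 'y' -> {3,4,5}, take 3 (5->3 ok)
  t5 'x' -> {0,1,2}, take 1 (3->1 ok)
  t6 'x' -> {0,1,2}, take 2 (1->2 ok)
  t7 'x' -> {0,1,2}, take 1 (2->1 ok)
  t8 'x' -> {0,1,2}, take 2 (1->2 ok)
  t9 'y' -> {3,4,5}, take 5 (2->5 ok)
  t10 'y' -> {3,4,5}, take 3 (5->3 ok)
  t11 'x' -> {0,1,2}, take 1 (3->1 ok)
  t12 'x' -> {0,1,2}, take 2 (1->2 ok)
  t13 'x' -> {0,1,2}, take 1 (2->1 ok)
  t14 'y' -> {3,4,5}, take 4 (1->4 ok)
  t15 'x' -> {0,1,2}, take 2 (4->2 ok)
  t16 'x' -> {0,1,2}, take 1 (2->1 ok)
  t17 'x' -> {0,1,2}, take 2 (1->2 ok)
  t18 'y' -> {3,4,5}, take 5 (2->5 ok)
  t19 'x' -> {0,1,2}, take 1 (5->1 ok)
  t20 'y' -> {3,4,5}, take 3 (1->3 ok)
  t21 'x' -> {0,1,2}, take 2 (3->2 ok)
  t22 'x' -> {0,1,2}, take 1 (2->1 ok)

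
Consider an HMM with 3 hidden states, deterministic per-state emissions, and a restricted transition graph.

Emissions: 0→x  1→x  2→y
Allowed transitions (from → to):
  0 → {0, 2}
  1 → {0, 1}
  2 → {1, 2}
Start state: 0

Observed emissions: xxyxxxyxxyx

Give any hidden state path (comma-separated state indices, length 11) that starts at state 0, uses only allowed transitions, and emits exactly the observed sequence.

0,0,2,1,1,0,2,1,0,2,1

  [0] x  {0,1}  => 0  start
  [1] x  {0,1}  => 0  0->0 ok
  [2] y  {2}  => 2  0->2 ok
  [3] x  {0,1}  => 1  2->1 ok
  [4] x  {0,1}  => 1  1->1 ok
  [5] x  {0,1}  => 0  1->0 ok
  [6] y  {2}  => 2  0->2 ok
  [7] x  {0,1}  => 1  2->1 ok
  [8] x  {0,1}  => 0  1->0 ok
  [9] y  {2}  => 2  0->2 ok
  [10] x  {0,1}  => 1  2->1 ok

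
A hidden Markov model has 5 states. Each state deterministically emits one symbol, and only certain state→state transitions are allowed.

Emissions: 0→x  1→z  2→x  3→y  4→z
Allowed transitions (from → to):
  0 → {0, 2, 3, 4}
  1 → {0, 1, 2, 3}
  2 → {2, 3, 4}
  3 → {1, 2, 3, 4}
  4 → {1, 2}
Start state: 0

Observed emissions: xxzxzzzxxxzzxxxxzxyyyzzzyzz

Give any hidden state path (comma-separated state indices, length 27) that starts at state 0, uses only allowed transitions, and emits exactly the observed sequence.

0,0,4,2,4,1,1,0,0,0,4,1,0,0,0,2,4,2,3,3,3,1,1,1,3,4,1

  pos 0: x in {0,2}, choose 0; start
  pos 1: x in {0,2}, choose 0; 0->0 ok
  pos 2: z in {1,4}, choose 4; 0->4 ok
  pos 3: x in {0,2}, choose 2; 4->2 ok
  pos 4: z in {1,4}, choose 4; 2->4 ok
  pos 5: z in {1,4}, choose 1; 4->1 ok
  pos 6: z in {1,4}, choose 1; 1->1 ok
  pos 7: x in {0,2}, choose 0; 1->0 ok
  pos 8: x in {0,2}, choose 0; 0->0 ok
  pos 9: x in {0,2}, choose 0; 0->0 ok
  pos 10: z in {1,4}, choose 4; 0->4 ok
  pos 11: z in {1,4}, choose 1; 4->1 ok
  pos 12: x in {0,2}, choose 0; 1->0 ok
  pos 13: x in {0,2}, choose 0; 0->0 ok
  pos 14: x in {0,2}, choose 0; 0->0 ok
  pos 15: x in {0,2}, choose 2; 0->2 ok
  pos 16: z in {1,4}, choose 4; 2->4 ok
  pos 17: x in {0,2}, choose 2; 4->2 ok
  pos 18: y in {3}, choose 3; 2->3 ok
  pos 19: y in {3}, choose 3; 3->3 ok
  pos 20: y in {3}, choose 3; 3->3 ok
  pos 21: z in {1,4}, choose 1; 3->1 ok
  pos 22: z in {1,4}, choose 1; 1->1 ok
  pos 23: z in {1,4}, choose 1; 1->1 ok
  pos 24: y in {3}, choose 3; 1->3 ok
  pos 25: z in {1,4}, choose 4; 3->4 ok
  pos 26: z in {1,4}, choose 1; 4->1 ok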